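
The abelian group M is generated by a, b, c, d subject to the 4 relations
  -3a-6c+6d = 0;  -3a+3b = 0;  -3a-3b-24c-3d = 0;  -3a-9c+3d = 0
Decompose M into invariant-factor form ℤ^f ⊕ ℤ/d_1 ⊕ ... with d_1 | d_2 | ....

Answer: M ≅ ℤ/3 ⊕ ℤ/3 ⊕ ℤ/3 ⊕ ℤ/3

Derivation:
rank_ℚ(R)=4; free=4−4=0
SNF(R) diag = [3, 3, 3, 3] → torsion [3, 3, 3, 3]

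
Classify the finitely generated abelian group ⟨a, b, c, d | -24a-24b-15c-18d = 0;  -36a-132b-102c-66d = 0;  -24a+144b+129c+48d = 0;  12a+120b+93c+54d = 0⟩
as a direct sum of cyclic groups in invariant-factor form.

Answer: M ≅ ℤ/3 ⊕ ℤ/6 ⊕ ℤ/12 ⊕ ℤ/36

Derivation:
rank_ℚ(R)=4; free=4−4=0
SNF(R) diag = [3, 6, 12, 36] → torsion [3, 6, 12, 36]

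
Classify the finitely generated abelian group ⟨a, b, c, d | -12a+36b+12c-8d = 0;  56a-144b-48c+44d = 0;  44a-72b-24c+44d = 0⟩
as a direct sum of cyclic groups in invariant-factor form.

Answer: M ≅ ℤ^1 ⊕ ℤ/4 ⊕ ℤ/4 ⊕ ℤ/12

Derivation:
rank_ℚ(R)=3; free=4−3=1
SNF(R) diag = [4, 4, 12] → torsion [4, 4, 12]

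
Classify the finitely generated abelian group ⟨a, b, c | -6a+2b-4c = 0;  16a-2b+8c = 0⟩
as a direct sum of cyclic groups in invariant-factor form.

rank_ℚ(R)=2; free=3−2=1
SNF(R) diag = [2, 2] → torsion [2, 2]

Answer: M ≅ ℤ^1 ⊕ ℤ/2 ⊕ ℤ/2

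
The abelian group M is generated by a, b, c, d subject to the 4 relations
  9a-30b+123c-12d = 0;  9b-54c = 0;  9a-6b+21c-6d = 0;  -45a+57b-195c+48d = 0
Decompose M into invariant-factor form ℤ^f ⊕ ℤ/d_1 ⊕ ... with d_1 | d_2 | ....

Answer: M ≅ ℤ/3 ⊕ ℤ/9 ⊕ ℤ/18 ⊕ ℤ/54

Derivation:
rank_ℚ(R)=4; free=4−4=0
SNF(R) diag = [3, 9, 18, 54] → torsion [3, 9, 18, 54]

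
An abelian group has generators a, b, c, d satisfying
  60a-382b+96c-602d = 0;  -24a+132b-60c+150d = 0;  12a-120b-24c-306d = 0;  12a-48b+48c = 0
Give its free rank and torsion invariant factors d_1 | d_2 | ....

Answer: M ≅ ℤ/2 ⊕ ℤ/6 ⊕ ℤ/12 ⊕ ℤ/36

Derivation:
rank_ℚ(R)=4; free=4−4=0
SNF(R) diag = [2, 6, 12, 36] → torsion [2, 6, 12, 36]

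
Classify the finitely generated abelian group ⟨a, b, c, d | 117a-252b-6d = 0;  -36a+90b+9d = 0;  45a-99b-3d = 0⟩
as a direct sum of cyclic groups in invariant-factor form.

Answer: M ≅ ℤ^1 ⊕ ℤ/3 ⊕ ℤ/9 ⊕ ℤ/27

Derivation:
rank_ℚ(R)=3; free=4−3=1
SNF(R) diag = [3, 9, 27] → torsion [3, 9, 27]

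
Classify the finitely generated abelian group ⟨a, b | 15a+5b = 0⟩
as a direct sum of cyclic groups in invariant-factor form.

Answer: M ≅ ℤ^1 ⊕ ℤ/5

Derivation:
rank_ℚ(R)=1; free=2−1=1
SNF(R) diag = [5] → torsion [5]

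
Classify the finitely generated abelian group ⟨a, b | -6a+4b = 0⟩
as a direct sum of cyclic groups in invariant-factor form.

rank_ℚ(R)=1; free=2−1=1
SNF(R) diag = [2] → torsion [2]

Answer: M ≅ ℤ^1 ⊕ ℤ/2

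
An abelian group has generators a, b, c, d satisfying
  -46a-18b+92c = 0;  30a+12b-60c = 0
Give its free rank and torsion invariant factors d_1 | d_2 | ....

rank_ℚ(R)=2; free=4−2=2
SNF(R) diag = [2, 6] → torsion [2, 6]

Answer: M ≅ ℤ^2 ⊕ ℤ/2 ⊕ ℤ/6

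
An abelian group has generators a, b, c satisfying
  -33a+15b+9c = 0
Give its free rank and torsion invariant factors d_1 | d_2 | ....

Answer: M ≅ ℤ^2 ⊕ ℤ/3

Derivation:
rank_ℚ(R)=1; free=3−1=2
SNF(R) diag = [3] → torsion [3]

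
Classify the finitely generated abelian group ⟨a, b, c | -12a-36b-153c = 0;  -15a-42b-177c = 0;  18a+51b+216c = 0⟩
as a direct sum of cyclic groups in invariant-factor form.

rank_ℚ(R)=3; free=3−3=0
SNF(R) diag = [3, 3, 3] → torsion [3, 3, 3]

Answer: M ≅ ℤ/3 ⊕ ℤ/3 ⊕ ℤ/3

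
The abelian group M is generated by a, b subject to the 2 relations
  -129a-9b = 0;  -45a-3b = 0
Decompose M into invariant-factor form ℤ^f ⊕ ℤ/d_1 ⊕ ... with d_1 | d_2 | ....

rank_ℚ(R)=2; free=2−2=0
SNF(R) diag = [3, 6] → torsion [3, 6]

Answer: M ≅ ℤ/3 ⊕ ℤ/6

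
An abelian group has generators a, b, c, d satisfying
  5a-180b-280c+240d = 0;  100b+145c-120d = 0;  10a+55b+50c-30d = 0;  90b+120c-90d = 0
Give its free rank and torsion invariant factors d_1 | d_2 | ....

rank_ℚ(R)=4; free=4−4=0
SNF(R) diag = [5, 5, 15, 30] → torsion [5, 5, 15, 30]

Answer: M ≅ ℤ/5 ⊕ ℤ/5 ⊕ ℤ/15 ⊕ ℤ/30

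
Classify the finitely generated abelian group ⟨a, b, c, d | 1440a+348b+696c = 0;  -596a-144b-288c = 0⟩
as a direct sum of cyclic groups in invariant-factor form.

rank_ℚ(R)=2; free=4−2=2
SNF(R) diag = [4, 12] → torsion [4, 12]

Answer: M ≅ ℤ^2 ⊕ ℤ/4 ⊕ ℤ/12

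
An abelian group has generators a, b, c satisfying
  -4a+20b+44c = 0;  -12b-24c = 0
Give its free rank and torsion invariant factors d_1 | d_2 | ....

Answer: M ≅ ℤ^1 ⊕ ℤ/4 ⊕ ℤ/12

Derivation:
rank_ℚ(R)=2; free=3−2=1
SNF(R) diag = [4, 12] → torsion [4, 12]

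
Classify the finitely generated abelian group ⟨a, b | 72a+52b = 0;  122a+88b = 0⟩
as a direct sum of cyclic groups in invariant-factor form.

rank_ℚ(R)=2; free=2−2=0
SNF(R) diag = [2, 4] → torsion [2, 4]

Answer: M ≅ ℤ/2 ⊕ ℤ/4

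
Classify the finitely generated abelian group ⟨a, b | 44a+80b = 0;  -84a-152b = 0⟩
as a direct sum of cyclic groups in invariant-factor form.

rank_ℚ(R)=2; free=2−2=0
SNF(R) diag = [4, 8] → torsion [4, 8]

Answer: M ≅ ℤ/4 ⊕ ℤ/8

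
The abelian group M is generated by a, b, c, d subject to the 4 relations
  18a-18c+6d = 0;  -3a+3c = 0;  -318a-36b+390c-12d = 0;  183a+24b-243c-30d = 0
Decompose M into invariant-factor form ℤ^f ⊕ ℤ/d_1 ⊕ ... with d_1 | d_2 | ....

rank_ℚ(R)=4; free=4−4=0
SNF(R) diag = [3, 6, 12, 36] → torsion [3, 6, 12, 36]

Answer: M ≅ ℤ/3 ⊕ ℤ/6 ⊕ ℤ/12 ⊕ ℤ/36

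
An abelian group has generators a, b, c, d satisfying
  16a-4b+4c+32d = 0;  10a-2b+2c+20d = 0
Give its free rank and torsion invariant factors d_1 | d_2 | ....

Answer: M ≅ ℤ^2 ⊕ ℤ/2 ⊕ ℤ/4

Derivation:
rank_ℚ(R)=2; free=4−2=2
SNF(R) diag = [2, 4] → torsion [2, 4]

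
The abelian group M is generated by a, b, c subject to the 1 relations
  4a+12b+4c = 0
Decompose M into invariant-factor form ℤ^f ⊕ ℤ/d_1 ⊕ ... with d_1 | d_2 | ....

rank_ℚ(R)=1; free=3−1=2
SNF(R) diag = [4] → torsion [4]

Answer: M ≅ ℤ^2 ⊕ ℤ/4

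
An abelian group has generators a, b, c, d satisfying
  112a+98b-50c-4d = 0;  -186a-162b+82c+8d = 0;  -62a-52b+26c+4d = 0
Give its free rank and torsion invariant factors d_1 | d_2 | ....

Answer: M ≅ ℤ^1 ⊕ ℤ/2 ⊕ ℤ/2 ⊕ ℤ/6

Derivation:
rank_ℚ(R)=3; free=4−3=1
SNF(R) diag = [2, 2, 6] → torsion [2, 2, 6]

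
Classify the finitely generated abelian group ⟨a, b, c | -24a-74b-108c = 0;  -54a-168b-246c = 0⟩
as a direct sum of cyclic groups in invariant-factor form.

Answer: M ≅ ℤ^1 ⊕ ℤ/2 ⊕ ℤ/6

Derivation:
rank_ℚ(R)=2; free=3−2=1
SNF(R) diag = [2, 6] → torsion [2, 6]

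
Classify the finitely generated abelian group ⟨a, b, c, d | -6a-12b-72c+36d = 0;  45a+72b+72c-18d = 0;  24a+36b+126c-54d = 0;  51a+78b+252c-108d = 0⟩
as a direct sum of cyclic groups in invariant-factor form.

Answer: M ≅ ℤ/3 ⊕ ℤ/6 ⊕ ℤ/18 ⊕ ℤ/36

Derivation:
rank_ℚ(R)=4; free=4−4=0
SNF(R) diag = [3, 6, 18, 36] → torsion [3, 6, 18, 36]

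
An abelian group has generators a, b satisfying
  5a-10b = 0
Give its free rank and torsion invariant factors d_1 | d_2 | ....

Answer: M ≅ ℤ^1 ⊕ ℤ/5

Derivation:
rank_ℚ(R)=1; free=2−1=1
SNF(R) diag = [5] → torsion [5]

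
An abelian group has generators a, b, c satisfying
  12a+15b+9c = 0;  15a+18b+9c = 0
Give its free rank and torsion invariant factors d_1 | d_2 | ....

rank_ℚ(R)=2; free=3−2=1
SNF(R) diag = [3, 3] → torsion [3, 3]

Answer: M ≅ ℤ^1 ⊕ ℤ/3 ⊕ ℤ/3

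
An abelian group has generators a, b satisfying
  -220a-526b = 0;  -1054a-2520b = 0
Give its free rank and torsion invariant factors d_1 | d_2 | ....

Answer: M ≅ ℤ/2 ⊕ ℤ/2

Derivation:
rank_ℚ(R)=2; free=2−2=0
SNF(R) diag = [2, 2] → torsion [2, 2]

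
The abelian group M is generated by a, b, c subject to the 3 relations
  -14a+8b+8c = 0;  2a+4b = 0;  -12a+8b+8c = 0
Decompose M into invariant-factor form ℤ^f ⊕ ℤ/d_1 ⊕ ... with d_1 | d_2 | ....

Answer: M ≅ ℤ/2 ⊕ ℤ/4 ⊕ ℤ/8

Derivation:
rank_ℚ(R)=3; free=3−3=0
SNF(R) diag = [2, 4, 8] → torsion [2, 4, 8]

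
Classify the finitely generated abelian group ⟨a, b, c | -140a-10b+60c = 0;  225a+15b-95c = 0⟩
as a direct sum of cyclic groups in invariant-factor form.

rank_ℚ(R)=2; free=3−2=1
SNF(R) diag = [5, 10] → torsion [5, 10]

Answer: M ≅ ℤ^1 ⊕ ℤ/5 ⊕ ℤ/10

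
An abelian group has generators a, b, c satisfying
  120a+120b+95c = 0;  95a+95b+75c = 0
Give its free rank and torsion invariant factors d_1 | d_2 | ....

Answer: M ≅ ℤ^1 ⊕ ℤ/5 ⊕ ℤ/5

Derivation:
rank_ℚ(R)=2; free=3−2=1
SNF(R) diag = [5, 5] → torsion [5, 5]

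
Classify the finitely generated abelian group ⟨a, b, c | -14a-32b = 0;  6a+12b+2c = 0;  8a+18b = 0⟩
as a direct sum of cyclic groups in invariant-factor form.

Answer: M ≅ ℤ/2 ⊕ ℤ/2 ⊕ ℤ/2

Derivation:
rank_ℚ(R)=3; free=3−3=0
SNF(R) diag = [2, 2, 2] → torsion [2, 2, 2]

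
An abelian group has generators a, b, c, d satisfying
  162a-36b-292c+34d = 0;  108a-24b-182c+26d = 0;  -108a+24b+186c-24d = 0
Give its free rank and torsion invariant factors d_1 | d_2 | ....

Answer: M ≅ ℤ^1 ⊕ ℤ/2 ⊕ ℤ/6 ⊕ ℤ/18

Derivation:
rank_ℚ(R)=3; free=4−3=1
SNF(R) diag = [2, 6, 18] → torsion [2, 6, 18]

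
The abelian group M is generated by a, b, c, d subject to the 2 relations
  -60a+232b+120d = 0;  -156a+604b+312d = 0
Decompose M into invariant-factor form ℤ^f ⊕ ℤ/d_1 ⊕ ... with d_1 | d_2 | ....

Answer: M ≅ ℤ^2 ⊕ ℤ/4 ⊕ ℤ/12

Derivation:
rank_ℚ(R)=2; free=4−2=2
SNF(R) diag = [4, 12] → torsion [4, 12]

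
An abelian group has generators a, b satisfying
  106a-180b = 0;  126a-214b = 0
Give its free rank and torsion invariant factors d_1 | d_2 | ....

Answer: M ≅ ℤ/2 ⊕ ℤ/2

Derivation:
rank_ℚ(R)=2; free=2−2=0
SNF(R) diag = [2, 2] → torsion [2, 2]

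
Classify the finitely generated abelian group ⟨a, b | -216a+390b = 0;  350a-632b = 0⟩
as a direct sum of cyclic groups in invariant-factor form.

rank_ℚ(R)=2; free=2−2=0
SNF(R) diag = [2, 6] → torsion [2, 6]

Answer: M ≅ ℤ/2 ⊕ ℤ/6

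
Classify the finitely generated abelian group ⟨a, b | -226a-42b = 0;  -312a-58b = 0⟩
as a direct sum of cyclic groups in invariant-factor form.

rank_ℚ(R)=2; free=2−2=0
SNF(R) diag = [2, 2] → torsion [2, 2]

Answer: M ≅ ℤ/2 ⊕ ℤ/2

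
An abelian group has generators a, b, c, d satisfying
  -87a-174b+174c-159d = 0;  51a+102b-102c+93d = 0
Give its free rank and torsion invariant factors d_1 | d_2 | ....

Answer: M ≅ ℤ^2 ⊕ ℤ/3 ⊕ ℤ/6

Derivation:
rank_ℚ(R)=2; free=4−2=2
SNF(R) diag = [3, 6] → torsion [3, 6]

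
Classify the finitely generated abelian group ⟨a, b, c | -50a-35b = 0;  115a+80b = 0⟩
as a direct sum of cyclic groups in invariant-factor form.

rank_ℚ(R)=2; free=3−2=1
SNF(R) diag = [5, 5] → torsion [5, 5]

Answer: M ≅ ℤ^1 ⊕ ℤ/5 ⊕ ℤ/5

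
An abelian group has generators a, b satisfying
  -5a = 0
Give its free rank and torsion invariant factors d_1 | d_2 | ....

rank_ℚ(R)=1; free=2−1=1
SNF(R) diag = [5] → torsion [5]

Answer: M ≅ ℤ^1 ⊕ ℤ/5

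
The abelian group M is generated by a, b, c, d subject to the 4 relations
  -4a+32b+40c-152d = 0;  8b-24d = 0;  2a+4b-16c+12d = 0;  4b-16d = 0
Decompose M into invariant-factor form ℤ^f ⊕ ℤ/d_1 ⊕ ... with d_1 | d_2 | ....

rank_ℚ(R)=4; free=4−4=0
SNF(R) diag = [2, 4, 8, 8] → torsion [2, 4, 8, 8]

Answer: M ≅ ℤ/2 ⊕ ℤ/4 ⊕ ℤ/8 ⊕ ℤ/8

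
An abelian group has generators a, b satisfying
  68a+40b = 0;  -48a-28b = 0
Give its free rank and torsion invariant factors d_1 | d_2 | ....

Answer: M ≅ ℤ/4 ⊕ ℤ/4

Derivation:
rank_ℚ(R)=2; free=2−2=0
SNF(R) diag = [4, 4] → torsion [4, 4]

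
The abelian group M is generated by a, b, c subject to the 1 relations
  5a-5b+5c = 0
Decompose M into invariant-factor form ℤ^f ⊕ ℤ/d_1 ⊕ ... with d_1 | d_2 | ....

rank_ℚ(R)=1; free=3−1=2
SNF(R) diag = [5] → torsion [5]

Answer: M ≅ ℤ^2 ⊕ ℤ/5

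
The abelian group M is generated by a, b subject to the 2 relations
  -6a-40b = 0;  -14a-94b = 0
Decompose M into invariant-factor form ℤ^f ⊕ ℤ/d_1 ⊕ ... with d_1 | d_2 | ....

rank_ℚ(R)=2; free=2−2=0
SNF(R) diag = [2, 2] → torsion [2, 2]

Answer: M ≅ ℤ/2 ⊕ ℤ/2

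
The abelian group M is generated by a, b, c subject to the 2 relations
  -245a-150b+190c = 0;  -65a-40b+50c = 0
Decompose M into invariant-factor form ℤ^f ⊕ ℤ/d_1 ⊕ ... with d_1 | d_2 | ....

rank_ℚ(R)=2; free=3−2=1
SNF(R) diag = [5, 10] → torsion [5, 10]

Answer: M ≅ ℤ^1 ⊕ ℤ/5 ⊕ ℤ/10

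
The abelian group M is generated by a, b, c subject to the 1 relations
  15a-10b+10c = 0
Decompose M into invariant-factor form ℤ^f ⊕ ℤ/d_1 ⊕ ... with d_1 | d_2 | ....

Answer: M ≅ ℤ^2 ⊕ ℤ/5

Derivation:
rank_ℚ(R)=1; free=3−1=2
SNF(R) diag = [5] → torsion [5]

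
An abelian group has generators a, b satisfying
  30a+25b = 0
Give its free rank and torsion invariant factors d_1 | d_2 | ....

rank_ℚ(R)=1; free=2−1=1
SNF(R) diag = [5] → torsion [5]

Answer: M ≅ ℤ^1 ⊕ ℤ/5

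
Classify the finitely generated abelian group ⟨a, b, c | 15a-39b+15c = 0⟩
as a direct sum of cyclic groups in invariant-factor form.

rank_ℚ(R)=1; free=3−1=2
SNF(R) diag = [3] → torsion [3]

Answer: M ≅ ℤ^2 ⊕ ℤ/3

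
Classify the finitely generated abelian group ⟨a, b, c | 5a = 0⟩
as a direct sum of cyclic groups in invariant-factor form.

Answer: M ≅ ℤ^2 ⊕ ℤ/5

Derivation:
rank_ℚ(R)=1; free=3−1=2
SNF(R) diag = [5] → torsion [5]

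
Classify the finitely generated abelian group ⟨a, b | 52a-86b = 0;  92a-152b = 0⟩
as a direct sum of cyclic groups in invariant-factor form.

Answer: M ≅ ℤ/2 ⊕ ℤ/4

Derivation:
rank_ℚ(R)=2; free=2−2=0
SNF(R) diag = [2, 4] → torsion [2, 4]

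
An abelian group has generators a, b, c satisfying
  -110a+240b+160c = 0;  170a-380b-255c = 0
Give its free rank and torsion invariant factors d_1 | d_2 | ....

rank_ℚ(R)=2; free=3−2=1
SNF(R) diag = [5, 10] → torsion [5, 10]

Answer: M ≅ ℤ^1 ⊕ ℤ/5 ⊕ ℤ/10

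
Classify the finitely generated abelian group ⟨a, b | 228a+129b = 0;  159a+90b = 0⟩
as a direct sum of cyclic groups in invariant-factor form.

Answer: M ≅ ℤ/3 ⊕ ℤ/3

Derivation:
rank_ℚ(R)=2; free=2−2=0
SNF(R) diag = [3, 3] → torsion [3, 3]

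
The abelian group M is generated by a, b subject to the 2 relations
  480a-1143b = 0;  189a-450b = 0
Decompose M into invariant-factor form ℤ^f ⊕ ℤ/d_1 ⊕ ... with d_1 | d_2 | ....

rank_ℚ(R)=2; free=2−2=0
SNF(R) diag = [3, 9] → torsion [3, 9]

Answer: M ≅ ℤ/3 ⊕ ℤ/9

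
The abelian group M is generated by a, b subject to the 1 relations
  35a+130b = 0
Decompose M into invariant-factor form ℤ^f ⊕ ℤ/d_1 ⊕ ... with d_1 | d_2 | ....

Answer: M ≅ ℤ^1 ⊕ ℤ/5

Derivation:
rank_ℚ(R)=1; free=2−1=1
SNF(R) diag = [5] → torsion [5]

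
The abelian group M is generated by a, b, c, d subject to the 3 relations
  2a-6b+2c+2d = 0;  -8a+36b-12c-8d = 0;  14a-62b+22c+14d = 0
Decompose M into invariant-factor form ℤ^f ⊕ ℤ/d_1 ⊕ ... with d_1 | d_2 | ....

rank_ℚ(R)=3; free=4−3=1
SNF(R) diag = [2, 4, 4] → torsion [2, 4, 4]

Answer: M ≅ ℤ^1 ⊕ ℤ/2 ⊕ ℤ/4 ⊕ ℤ/4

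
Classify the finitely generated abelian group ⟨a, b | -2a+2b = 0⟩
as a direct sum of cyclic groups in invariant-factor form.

rank_ℚ(R)=1; free=2−1=1
SNF(R) diag = [2] → torsion [2]

Answer: M ≅ ℤ^1 ⊕ ℤ/2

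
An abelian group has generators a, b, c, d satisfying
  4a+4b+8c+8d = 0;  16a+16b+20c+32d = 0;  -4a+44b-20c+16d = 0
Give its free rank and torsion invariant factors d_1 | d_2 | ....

rank_ℚ(R)=3; free=4−3=1
SNF(R) diag = [4, 12, 24] → torsion [4, 12, 24]

Answer: M ≅ ℤ^1 ⊕ ℤ/4 ⊕ ℤ/12 ⊕ ℤ/24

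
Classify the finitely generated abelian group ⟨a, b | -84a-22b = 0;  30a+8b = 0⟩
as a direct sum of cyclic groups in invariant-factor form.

rank_ℚ(R)=2; free=2−2=0
SNF(R) diag = [2, 6] → torsion [2, 6]

Answer: M ≅ ℤ/2 ⊕ ℤ/6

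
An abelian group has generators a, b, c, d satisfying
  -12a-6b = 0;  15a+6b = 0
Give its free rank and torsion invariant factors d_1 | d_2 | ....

rank_ℚ(R)=2; free=4−2=2
SNF(R) diag = [3, 6] → torsion [3, 6]

Answer: M ≅ ℤ^2 ⊕ ℤ/3 ⊕ ℤ/6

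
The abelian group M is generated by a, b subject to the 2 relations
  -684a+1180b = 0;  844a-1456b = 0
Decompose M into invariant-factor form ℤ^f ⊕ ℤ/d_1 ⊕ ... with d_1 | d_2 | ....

rank_ℚ(R)=2; free=2−2=0
SNF(R) diag = [4, 4] → torsion [4, 4]

Answer: M ≅ ℤ/4 ⊕ ℤ/4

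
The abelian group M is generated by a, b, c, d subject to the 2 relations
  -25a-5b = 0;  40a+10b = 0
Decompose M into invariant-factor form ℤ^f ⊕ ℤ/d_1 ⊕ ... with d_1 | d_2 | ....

Answer: M ≅ ℤ^2 ⊕ ℤ/5 ⊕ ℤ/10

Derivation:
rank_ℚ(R)=2; free=4−2=2
SNF(R) diag = [5, 10] → torsion [5, 10]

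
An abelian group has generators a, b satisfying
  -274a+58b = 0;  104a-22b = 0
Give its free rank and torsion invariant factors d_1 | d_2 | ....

rank_ℚ(R)=2; free=2−2=0
SNF(R) diag = [2, 2] → torsion [2, 2]

Answer: M ≅ ℤ/2 ⊕ ℤ/2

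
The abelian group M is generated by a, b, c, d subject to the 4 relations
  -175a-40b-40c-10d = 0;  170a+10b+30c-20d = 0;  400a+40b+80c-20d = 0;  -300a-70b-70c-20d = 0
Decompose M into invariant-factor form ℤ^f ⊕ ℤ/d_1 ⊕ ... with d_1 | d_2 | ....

rank_ℚ(R)=4; free=4−4=0
SNF(R) diag = [5, 10, 20, 20] → torsion [5, 10, 20, 20]

Answer: M ≅ ℤ/5 ⊕ ℤ/10 ⊕ ℤ/20 ⊕ ℤ/20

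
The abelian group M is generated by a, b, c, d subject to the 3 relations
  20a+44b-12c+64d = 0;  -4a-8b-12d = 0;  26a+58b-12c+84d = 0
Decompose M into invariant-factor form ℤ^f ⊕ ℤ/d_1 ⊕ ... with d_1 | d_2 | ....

Answer: M ≅ ℤ^1 ⊕ ℤ/2 ⊕ ℤ/4 ⊕ ℤ/12

Derivation:
rank_ℚ(R)=3; free=4−3=1
SNF(R) diag = [2, 4, 12] → torsion [2, 4, 12]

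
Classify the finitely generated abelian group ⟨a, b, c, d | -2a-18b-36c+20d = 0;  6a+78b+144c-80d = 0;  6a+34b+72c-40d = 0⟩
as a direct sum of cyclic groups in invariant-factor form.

Answer: M ≅ ℤ^1 ⊕ ℤ/2 ⊕ ℤ/4 ⊕ ℤ/4

Derivation:
rank_ℚ(R)=3; free=4−3=1
SNF(R) diag = [2, 4, 4] → torsion [2, 4, 4]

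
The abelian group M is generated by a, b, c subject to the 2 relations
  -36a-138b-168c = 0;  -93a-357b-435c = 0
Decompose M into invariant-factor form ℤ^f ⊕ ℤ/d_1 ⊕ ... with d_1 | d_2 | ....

rank_ℚ(R)=2; free=3−2=1
SNF(R) diag = [3, 6] → torsion [3, 6]

Answer: M ≅ ℤ^1 ⊕ ℤ/3 ⊕ ℤ/6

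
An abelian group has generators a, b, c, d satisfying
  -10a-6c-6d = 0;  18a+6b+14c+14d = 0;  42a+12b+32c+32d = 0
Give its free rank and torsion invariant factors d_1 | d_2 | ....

Answer: M ≅ ℤ^1 ⊕ ℤ/2 ⊕ ℤ/2 ⊕ ℤ/6

Derivation:
rank_ℚ(R)=3; free=4−3=1
SNF(R) diag = [2, 2, 6] → torsion [2, 2, 6]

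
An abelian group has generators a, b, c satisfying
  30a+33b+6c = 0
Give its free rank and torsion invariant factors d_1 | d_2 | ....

Answer: M ≅ ℤ^2 ⊕ ℤ/3

Derivation:
rank_ℚ(R)=1; free=3−1=2
SNF(R) diag = [3] → torsion [3]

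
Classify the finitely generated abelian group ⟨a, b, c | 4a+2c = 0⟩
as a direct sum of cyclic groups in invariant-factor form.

rank_ℚ(R)=1; free=3−1=2
SNF(R) diag = [2] → torsion [2]

Answer: M ≅ ℤ^2 ⊕ ℤ/2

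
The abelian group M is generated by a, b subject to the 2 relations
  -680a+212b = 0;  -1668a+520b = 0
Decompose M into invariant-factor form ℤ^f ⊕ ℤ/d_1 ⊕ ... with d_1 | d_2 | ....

rank_ℚ(R)=2; free=2−2=0
SNF(R) diag = [4, 4] → torsion [4, 4]

Answer: M ≅ ℤ/4 ⊕ ℤ/4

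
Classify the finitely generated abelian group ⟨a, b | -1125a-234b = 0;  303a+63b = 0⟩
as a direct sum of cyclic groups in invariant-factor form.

rank_ℚ(R)=2; free=2−2=0
SNF(R) diag = [3, 9] → torsion [3, 9]

Answer: M ≅ ℤ/3 ⊕ ℤ/9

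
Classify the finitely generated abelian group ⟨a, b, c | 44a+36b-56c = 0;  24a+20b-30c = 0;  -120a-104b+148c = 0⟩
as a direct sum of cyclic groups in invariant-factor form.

rank_ℚ(R)=3; free=3−3=0
SNF(R) diag = [2, 4, 8] → torsion [2, 4, 8]

Answer: M ≅ ℤ/2 ⊕ ℤ/4 ⊕ ℤ/8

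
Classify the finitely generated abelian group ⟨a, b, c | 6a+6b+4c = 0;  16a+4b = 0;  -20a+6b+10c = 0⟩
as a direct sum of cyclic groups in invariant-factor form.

Answer: M ≅ ℤ/2 ⊕ ℤ/2 ⊕ ℤ/4

Derivation:
rank_ℚ(R)=3; free=3−3=0
SNF(R) diag = [2, 2, 4] → torsion [2, 2, 4]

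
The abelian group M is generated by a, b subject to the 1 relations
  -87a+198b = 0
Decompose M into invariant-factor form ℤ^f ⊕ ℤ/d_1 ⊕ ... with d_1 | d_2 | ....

rank_ℚ(R)=1; free=2−1=1
SNF(R) diag = [3] → torsion [3]

Answer: M ≅ ℤ^1 ⊕ ℤ/3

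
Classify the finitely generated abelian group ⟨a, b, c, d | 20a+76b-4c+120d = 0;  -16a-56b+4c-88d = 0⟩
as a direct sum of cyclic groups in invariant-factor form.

Answer: M ≅ ℤ^2 ⊕ ℤ/4 ⊕ ℤ/4

Derivation:
rank_ℚ(R)=2; free=4−2=2
SNF(R) diag = [4, 4] → torsion [4, 4]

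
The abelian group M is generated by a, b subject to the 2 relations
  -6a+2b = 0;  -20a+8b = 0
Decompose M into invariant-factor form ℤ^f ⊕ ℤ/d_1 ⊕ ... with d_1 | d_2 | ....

Answer: M ≅ ℤ/2 ⊕ ℤ/4

Derivation:
rank_ℚ(R)=2; free=2−2=0
SNF(R) diag = [2, 4] → torsion [2, 4]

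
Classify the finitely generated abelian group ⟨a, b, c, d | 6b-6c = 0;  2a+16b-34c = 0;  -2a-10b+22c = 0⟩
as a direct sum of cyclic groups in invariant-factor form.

Answer: M ≅ ℤ^1 ⊕ ℤ/2 ⊕ ℤ/6 ⊕ ℤ/6

Derivation:
rank_ℚ(R)=3; free=4−3=1
SNF(R) diag = [2, 6, 6] → torsion [2, 6, 6]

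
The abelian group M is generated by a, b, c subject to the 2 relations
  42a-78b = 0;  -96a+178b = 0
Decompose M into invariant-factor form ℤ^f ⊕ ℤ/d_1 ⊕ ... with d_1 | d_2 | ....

rank_ℚ(R)=2; free=3−2=1
SNF(R) diag = [2, 6] → torsion [2, 6]

Answer: M ≅ ℤ^1 ⊕ ℤ/2 ⊕ ℤ/6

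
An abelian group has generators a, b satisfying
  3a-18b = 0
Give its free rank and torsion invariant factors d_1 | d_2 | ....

rank_ℚ(R)=1; free=2−1=1
SNF(R) diag = [3] → torsion [3]

Answer: M ≅ ℤ^1 ⊕ ℤ/3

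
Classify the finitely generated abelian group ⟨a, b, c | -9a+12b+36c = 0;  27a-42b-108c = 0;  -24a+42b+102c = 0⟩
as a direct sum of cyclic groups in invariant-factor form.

Answer: M ≅ ℤ/3 ⊕ ℤ/6 ⊕ ℤ/18

Derivation:
rank_ℚ(R)=3; free=3−3=0
SNF(R) diag = [3, 6, 18] → torsion [3, 6, 18]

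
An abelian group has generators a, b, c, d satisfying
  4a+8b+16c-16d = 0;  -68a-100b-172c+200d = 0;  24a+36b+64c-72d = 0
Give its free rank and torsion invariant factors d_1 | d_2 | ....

rank_ℚ(R)=3; free=4−3=1
SNF(R) diag = [4, 4, 12] → torsion [4, 4, 12]

Answer: M ≅ ℤ^1 ⊕ ℤ/4 ⊕ ℤ/4 ⊕ ℤ/12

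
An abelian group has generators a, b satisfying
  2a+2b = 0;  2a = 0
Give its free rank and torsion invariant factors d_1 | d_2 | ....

Answer: M ≅ ℤ/2 ⊕ ℤ/2

Derivation:
rank_ℚ(R)=2; free=2−2=0
SNF(R) diag = [2, 2] → torsion [2, 2]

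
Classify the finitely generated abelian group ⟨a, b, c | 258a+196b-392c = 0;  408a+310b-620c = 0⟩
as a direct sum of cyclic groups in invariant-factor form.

Answer: M ≅ ℤ^1 ⊕ ℤ/2 ⊕ ℤ/6

Derivation:
rank_ℚ(R)=2; free=3−2=1
SNF(R) diag = [2, 6] → torsion [2, 6]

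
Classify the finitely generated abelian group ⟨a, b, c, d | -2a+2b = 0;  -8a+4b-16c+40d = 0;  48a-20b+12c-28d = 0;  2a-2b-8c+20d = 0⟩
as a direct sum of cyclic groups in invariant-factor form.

rank_ℚ(R)=4; free=4−4=0
SNF(R) diag = [2, 4, 4, 4] → torsion [2, 4, 4, 4]

Answer: M ≅ ℤ/2 ⊕ ℤ/4 ⊕ ℤ/4 ⊕ ℤ/4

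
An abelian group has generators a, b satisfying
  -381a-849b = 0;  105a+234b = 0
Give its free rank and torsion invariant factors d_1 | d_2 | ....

Answer: M ≅ ℤ/3 ⊕ ℤ/3

Derivation:
rank_ℚ(R)=2; free=2−2=0
SNF(R) diag = [3, 3] → torsion [3, 3]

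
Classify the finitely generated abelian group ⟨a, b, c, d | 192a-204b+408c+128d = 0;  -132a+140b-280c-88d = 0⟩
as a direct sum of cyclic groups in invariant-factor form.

rank_ℚ(R)=2; free=4−2=2
SNF(R) diag = [4, 4] → torsion [4, 4]

Answer: M ≅ ℤ^2 ⊕ ℤ/4 ⊕ ℤ/4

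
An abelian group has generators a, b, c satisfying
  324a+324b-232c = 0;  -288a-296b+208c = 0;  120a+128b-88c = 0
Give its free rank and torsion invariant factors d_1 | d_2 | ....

Answer: M ≅ ℤ/4 ⊕ ℤ/8 ⊕ ℤ/24

Derivation:
rank_ℚ(R)=3; free=3−3=0
SNF(R) diag = [4, 8, 24] → torsion [4, 8, 24]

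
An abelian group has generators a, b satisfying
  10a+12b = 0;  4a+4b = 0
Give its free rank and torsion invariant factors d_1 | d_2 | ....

Answer: M ≅ ℤ/2 ⊕ ℤ/4

Derivation:
rank_ℚ(R)=2; free=2−2=0
SNF(R) diag = [2, 4] → torsion [2, 4]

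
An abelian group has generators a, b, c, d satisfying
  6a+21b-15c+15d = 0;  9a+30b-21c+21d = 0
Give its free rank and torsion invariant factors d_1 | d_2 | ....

rank_ℚ(R)=2; free=4−2=2
SNF(R) diag = [3, 3] → torsion [3, 3]

Answer: M ≅ ℤ^2 ⊕ ℤ/3 ⊕ ℤ/3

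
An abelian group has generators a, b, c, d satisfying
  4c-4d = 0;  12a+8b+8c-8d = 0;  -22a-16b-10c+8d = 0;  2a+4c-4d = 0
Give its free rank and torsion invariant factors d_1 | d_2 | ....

rank_ℚ(R)=4; free=4−4=0
SNF(R) diag = [2, 2, 4, 8] → torsion [2, 2, 4, 8]

Answer: M ≅ ℤ/2 ⊕ ℤ/2 ⊕ ℤ/4 ⊕ ℤ/8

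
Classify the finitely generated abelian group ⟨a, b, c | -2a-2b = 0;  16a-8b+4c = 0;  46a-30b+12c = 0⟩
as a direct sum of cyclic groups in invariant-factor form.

Answer: M ≅ ℤ/2 ⊕ ℤ/4 ⊕ ℤ/4

Derivation:
rank_ℚ(R)=3; free=3−3=0
SNF(R) diag = [2, 4, 4] → torsion [2, 4, 4]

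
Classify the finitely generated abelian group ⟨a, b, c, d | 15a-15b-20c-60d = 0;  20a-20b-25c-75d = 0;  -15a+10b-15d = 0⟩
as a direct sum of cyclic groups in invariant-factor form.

rank_ℚ(R)=3; free=4−3=1
SNF(R) diag = [5, 5, 5] → torsion [5, 5, 5]

Answer: M ≅ ℤ^1 ⊕ ℤ/5 ⊕ ℤ/5 ⊕ ℤ/5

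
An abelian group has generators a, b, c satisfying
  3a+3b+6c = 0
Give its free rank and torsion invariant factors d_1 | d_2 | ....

Answer: M ≅ ℤ^2 ⊕ ℤ/3

Derivation:
rank_ℚ(R)=1; free=3−1=2
SNF(R) diag = [3] → torsion [3]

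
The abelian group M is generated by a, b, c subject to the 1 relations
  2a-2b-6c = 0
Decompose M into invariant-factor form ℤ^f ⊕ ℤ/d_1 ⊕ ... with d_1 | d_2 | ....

Answer: M ≅ ℤ^2 ⊕ ℤ/2

Derivation:
rank_ℚ(R)=1; free=3−1=2
SNF(R) diag = [2] → torsion [2]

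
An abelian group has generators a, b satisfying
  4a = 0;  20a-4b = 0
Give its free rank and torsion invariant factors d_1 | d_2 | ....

Answer: M ≅ ℤ/4 ⊕ ℤ/4

Derivation:
rank_ℚ(R)=2; free=2−2=0
SNF(R) diag = [4, 4] → torsion [4, 4]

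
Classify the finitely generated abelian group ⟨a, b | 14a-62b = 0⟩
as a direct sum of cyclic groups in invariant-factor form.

Answer: M ≅ ℤ^1 ⊕ ℤ/2

Derivation:
rank_ℚ(R)=1; free=2−1=1
SNF(R) diag = [2] → torsion [2]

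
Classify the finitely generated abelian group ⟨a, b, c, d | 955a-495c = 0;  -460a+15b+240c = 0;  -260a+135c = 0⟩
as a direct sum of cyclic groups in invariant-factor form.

rank_ℚ(R)=3; free=4−3=1
SNF(R) diag = [5, 15, 45] → torsion [5, 15, 45]

Answer: M ≅ ℤ^1 ⊕ ℤ/5 ⊕ ℤ/15 ⊕ ℤ/45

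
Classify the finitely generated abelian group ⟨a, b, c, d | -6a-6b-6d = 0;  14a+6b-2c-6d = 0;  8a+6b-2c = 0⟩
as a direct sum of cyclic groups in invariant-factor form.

rank_ℚ(R)=3; free=4−3=1
SNF(R) diag = [2, 6, 6] → torsion [2, 6, 6]

Answer: M ≅ ℤ^1 ⊕ ℤ/2 ⊕ ℤ/6 ⊕ ℤ/6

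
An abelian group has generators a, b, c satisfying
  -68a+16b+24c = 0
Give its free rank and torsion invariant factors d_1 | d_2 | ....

rank_ℚ(R)=1; free=3−1=2
SNF(R) diag = [4] → torsion [4]

Answer: M ≅ ℤ^2 ⊕ ℤ/4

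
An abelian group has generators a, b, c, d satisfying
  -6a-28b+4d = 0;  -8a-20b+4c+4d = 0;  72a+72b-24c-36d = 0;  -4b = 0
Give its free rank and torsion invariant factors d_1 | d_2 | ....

Answer: M ≅ ℤ/2 ⊕ ℤ/4 ⊕ ℤ/4 ⊕ ℤ/12

Derivation:
rank_ℚ(R)=4; free=4−4=0
SNF(R) diag = [2, 4, 4, 12] → torsion [2, 4, 4, 12]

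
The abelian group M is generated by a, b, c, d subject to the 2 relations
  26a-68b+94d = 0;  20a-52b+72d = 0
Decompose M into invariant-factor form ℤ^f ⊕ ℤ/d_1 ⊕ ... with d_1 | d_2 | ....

Answer: M ≅ ℤ^2 ⊕ ℤ/2 ⊕ ℤ/4

Derivation:
rank_ℚ(R)=2; free=4−2=2
SNF(R) diag = [2, 4] → torsion [2, 4]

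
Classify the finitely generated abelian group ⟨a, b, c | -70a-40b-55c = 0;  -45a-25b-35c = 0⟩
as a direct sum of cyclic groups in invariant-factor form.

Answer: M ≅ ℤ^1 ⊕ ℤ/5 ⊕ ℤ/5

Derivation:
rank_ℚ(R)=2; free=3−2=1
SNF(R) diag = [5, 5] → torsion [5, 5]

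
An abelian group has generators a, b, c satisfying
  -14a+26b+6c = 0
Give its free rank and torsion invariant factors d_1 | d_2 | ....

Answer: M ≅ ℤ^2 ⊕ ℤ/2

Derivation:
rank_ℚ(R)=1; free=3−1=2
SNF(R) diag = [2] → torsion [2]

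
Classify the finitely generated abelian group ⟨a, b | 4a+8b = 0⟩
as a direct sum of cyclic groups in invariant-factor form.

rank_ℚ(R)=1; free=2−1=1
SNF(R) diag = [4] → torsion [4]

Answer: M ≅ ℤ^1 ⊕ ℤ/4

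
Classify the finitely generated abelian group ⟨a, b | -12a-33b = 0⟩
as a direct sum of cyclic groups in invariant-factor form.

rank_ℚ(R)=1; free=2−1=1
SNF(R) diag = [3] → torsion [3]

Answer: M ≅ ℤ^1 ⊕ ℤ/3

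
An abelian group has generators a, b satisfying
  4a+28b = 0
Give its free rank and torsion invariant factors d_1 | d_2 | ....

rank_ℚ(R)=1; free=2−1=1
SNF(R) diag = [4] → torsion [4]

Answer: M ≅ ℤ^1 ⊕ ℤ/4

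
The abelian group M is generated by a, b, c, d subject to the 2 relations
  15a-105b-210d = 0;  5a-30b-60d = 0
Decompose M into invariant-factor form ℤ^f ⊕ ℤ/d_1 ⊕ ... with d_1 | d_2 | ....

rank_ℚ(R)=2; free=4−2=2
SNF(R) diag = [5, 15] → torsion [5, 15]

Answer: M ≅ ℤ^2 ⊕ ℤ/5 ⊕ ℤ/15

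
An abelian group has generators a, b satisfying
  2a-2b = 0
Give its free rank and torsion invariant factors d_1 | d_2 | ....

Answer: M ≅ ℤ^1 ⊕ ℤ/2

Derivation:
rank_ℚ(R)=1; free=2−1=1
SNF(R) diag = [2] → torsion [2]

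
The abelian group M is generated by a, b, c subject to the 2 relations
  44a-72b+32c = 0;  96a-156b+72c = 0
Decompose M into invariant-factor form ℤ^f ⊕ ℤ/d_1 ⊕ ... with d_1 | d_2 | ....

rank_ℚ(R)=2; free=3−2=1
SNF(R) diag = [4, 12] → torsion [4, 12]

Answer: M ≅ ℤ^1 ⊕ ℤ/4 ⊕ ℤ/12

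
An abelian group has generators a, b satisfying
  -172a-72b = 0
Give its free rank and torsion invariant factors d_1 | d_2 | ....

Answer: M ≅ ℤ^1 ⊕ ℤ/4

Derivation:
rank_ℚ(R)=1; free=2−1=1
SNF(R) diag = [4] → torsion [4]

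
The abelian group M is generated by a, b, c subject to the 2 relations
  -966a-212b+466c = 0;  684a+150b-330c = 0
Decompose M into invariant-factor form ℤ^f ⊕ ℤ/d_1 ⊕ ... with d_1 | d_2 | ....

Answer: M ≅ ℤ^1 ⊕ ℤ/2 ⊕ ℤ/6

Derivation:
rank_ℚ(R)=2; free=3−2=1
SNF(R) diag = [2, 6] → torsion [2, 6]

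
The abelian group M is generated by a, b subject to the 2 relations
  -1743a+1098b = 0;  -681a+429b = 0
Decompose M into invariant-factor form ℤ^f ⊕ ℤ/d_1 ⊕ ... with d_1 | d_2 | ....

rank_ℚ(R)=2; free=2−2=0
SNF(R) diag = [3, 3] → torsion [3, 3]

Answer: M ≅ ℤ/3 ⊕ ℤ/3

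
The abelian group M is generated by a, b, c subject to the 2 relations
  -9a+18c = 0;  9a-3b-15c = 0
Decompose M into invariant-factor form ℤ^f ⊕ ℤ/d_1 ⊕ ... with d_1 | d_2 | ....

rank_ℚ(R)=2; free=3−2=1
SNF(R) diag = [3, 9] → torsion [3, 9]

Answer: M ≅ ℤ^1 ⊕ ℤ/3 ⊕ ℤ/9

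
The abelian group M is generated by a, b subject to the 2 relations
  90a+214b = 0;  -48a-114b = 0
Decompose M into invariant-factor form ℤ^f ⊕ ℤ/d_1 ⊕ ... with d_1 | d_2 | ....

Answer: M ≅ ℤ/2 ⊕ ℤ/6

Derivation:
rank_ℚ(R)=2; free=2−2=0
SNF(R) diag = [2, 6] → torsion [2, 6]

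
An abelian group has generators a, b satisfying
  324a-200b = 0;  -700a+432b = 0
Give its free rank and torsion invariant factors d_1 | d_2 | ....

Answer: M ≅ ℤ/4 ⊕ ℤ/8

Derivation:
rank_ℚ(R)=2; free=2−2=0
SNF(R) diag = [4, 8] → torsion [4, 8]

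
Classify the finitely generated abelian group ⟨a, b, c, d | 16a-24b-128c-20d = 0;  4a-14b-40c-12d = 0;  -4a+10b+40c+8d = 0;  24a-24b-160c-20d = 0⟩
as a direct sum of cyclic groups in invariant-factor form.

Answer: M ≅ ℤ/2 ⊕ ℤ/4 ⊕ ℤ/8 ⊕ ℤ/16

Derivation:
rank_ℚ(R)=4; free=4−4=0
SNF(R) diag = [2, 4, 8, 16] → torsion [2, 4, 8, 16]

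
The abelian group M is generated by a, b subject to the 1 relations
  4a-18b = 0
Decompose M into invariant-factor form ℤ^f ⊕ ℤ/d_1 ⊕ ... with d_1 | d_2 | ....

rank_ℚ(R)=1; free=2−1=1
SNF(R) diag = [2] → torsion [2]

Answer: M ≅ ℤ^1 ⊕ ℤ/2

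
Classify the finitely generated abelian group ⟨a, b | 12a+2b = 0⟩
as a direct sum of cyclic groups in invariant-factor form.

rank_ℚ(R)=1; free=2−1=1
SNF(R) diag = [2] → torsion [2]

Answer: M ≅ ℤ^1 ⊕ ℤ/2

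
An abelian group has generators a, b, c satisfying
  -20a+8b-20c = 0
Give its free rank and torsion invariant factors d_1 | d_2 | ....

Answer: M ≅ ℤ^2 ⊕ ℤ/4

Derivation:
rank_ℚ(R)=1; free=3−1=2
SNF(R) diag = [4] → torsion [4]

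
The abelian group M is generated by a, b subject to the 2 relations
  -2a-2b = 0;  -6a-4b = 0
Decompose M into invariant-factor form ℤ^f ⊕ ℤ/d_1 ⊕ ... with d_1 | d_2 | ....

Answer: M ≅ ℤ/2 ⊕ ℤ/2

Derivation:
rank_ℚ(R)=2; free=2−2=0
SNF(R) diag = [2, 2] → torsion [2, 2]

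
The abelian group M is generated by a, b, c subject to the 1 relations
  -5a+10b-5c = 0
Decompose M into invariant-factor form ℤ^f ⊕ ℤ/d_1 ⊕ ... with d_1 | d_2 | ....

Answer: M ≅ ℤ^2 ⊕ ℤ/5

Derivation:
rank_ℚ(R)=1; free=3−1=2
SNF(R) diag = [5] → torsion [5]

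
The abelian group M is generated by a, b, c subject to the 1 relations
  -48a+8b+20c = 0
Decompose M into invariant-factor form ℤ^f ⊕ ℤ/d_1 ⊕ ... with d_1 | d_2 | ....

rank_ℚ(R)=1; free=3−1=2
SNF(R) diag = [4] → torsion [4]

Answer: M ≅ ℤ^2 ⊕ ℤ/4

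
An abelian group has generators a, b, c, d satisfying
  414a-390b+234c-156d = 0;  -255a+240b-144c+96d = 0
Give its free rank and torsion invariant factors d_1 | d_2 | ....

Answer: M ≅ ℤ^2 ⊕ ℤ/3 ⊕ ℤ/6

Derivation:
rank_ℚ(R)=2; free=4−2=2
SNF(R) diag = [3, 6] → torsion [3, 6]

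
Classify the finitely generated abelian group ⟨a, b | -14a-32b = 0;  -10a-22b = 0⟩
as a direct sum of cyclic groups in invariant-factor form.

rank_ℚ(R)=2; free=2−2=0
SNF(R) diag = [2, 6] → torsion [2, 6]

Answer: M ≅ ℤ/2 ⊕ ℤ/6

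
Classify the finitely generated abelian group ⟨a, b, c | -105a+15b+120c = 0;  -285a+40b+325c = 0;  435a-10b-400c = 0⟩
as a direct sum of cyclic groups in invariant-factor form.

Answer: M ≅ ℤ/5 ⊕ ℤ/15 ⊕ ℤ/45

Derivation:
rank_ℚ(R)=3; free=3−3=0
SNF(R) diag = [5, 15, 45] → torsion [5, 15, 45]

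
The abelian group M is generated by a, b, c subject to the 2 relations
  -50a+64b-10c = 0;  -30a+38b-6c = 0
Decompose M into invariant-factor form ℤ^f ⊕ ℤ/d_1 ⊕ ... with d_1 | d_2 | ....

rank_ℚ(R)=2; free=3−2=1
SNF(R) diag = [2, 2] → torsion [2, 2]

Answer: M ≅ ℤ^1 ⊕ ℤ/2 ⊕ ℤ/2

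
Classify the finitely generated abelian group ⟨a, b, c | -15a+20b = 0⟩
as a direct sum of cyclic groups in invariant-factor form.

Answer: M ≅ ℤ^2 ⊕ ℤ/5

Derivation:
rank_ℚ(R)=1; free=3−1=2
SNF(R) diag = [5] → torsion [5]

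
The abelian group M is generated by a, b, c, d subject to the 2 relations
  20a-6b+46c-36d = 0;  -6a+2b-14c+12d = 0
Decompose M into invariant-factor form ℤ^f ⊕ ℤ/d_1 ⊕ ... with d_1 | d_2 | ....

rank_ℚ(R)=2; free=4−2=2
SNF(R) diag = [2, 2] → torsion [2, 2]

Answer: M ≅ ℤ^2 ⊕ ℤ/2 ⊕ ℤ/2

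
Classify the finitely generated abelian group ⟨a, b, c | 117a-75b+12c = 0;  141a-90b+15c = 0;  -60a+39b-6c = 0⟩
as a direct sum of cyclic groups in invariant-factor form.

rank_ℚ(R)=3; free=3−3=0
SNF(R) diag = [3, 3, 3] → torsion [3, 3, 3]

Answer: M ≅ ℤ/3 ⊕ ℤ/3 ⊕ ℤ/3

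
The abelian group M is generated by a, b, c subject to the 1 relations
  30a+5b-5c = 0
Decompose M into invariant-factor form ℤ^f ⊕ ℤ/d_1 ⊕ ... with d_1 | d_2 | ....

Answer: M ≅ ℤ^2 ⊕ ℤ/5

Derivation:
rank_ℚ(R)=1; free=3−1=2
SNF(R) diag = [5] → torsion [5]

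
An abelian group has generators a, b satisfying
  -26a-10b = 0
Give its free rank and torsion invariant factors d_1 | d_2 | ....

Answer: M ≅ ℤ^1 ⊕ ℤ/2

Derivation:
rank_ℚ(R)=1; free=2−1=1
SNF(R) diag = [2] → torsion [2]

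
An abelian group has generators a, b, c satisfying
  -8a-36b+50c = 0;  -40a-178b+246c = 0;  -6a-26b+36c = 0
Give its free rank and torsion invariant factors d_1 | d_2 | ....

Answer: M ≅ ℤ/2 ⊕ ℤ/2 ⊕ ℤ/2

Derivation:
rank_ℚ(R)=3; free=3−3=0
SNF(R) diag = [2, 2, 2] → torsion [2, 2, 2]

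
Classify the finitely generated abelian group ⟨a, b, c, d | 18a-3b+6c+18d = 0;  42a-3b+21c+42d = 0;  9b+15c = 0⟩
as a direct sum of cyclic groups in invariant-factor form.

Answer: M ≅ ℤ^1 ⊕ ℤ/3 ⊕ ℤ/3 ⊕ ℤ/6

Derivation:
rank_ℚ(R)=3; free=4−3=1
SNF(R) diag = [3, 3, 6] → torsion [3, 3, 6]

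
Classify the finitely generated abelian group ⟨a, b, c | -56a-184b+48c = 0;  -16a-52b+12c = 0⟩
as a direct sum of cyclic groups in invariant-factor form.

rank_ℚ(R)=2; free=3−2=1
SNF(R) diag = [4, 8] → torsion [4, 8]

Answer: M ≅ ℤ^1 ⊕ ℤ/4 ⊕ ℤ/8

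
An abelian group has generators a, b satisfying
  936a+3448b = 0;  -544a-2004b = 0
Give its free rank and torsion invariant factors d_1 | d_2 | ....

rank_ℚ(R)=2; free=2−2=0
SNF(R) diag = [4, 8] → torsion [4, 8]

Answer: M ≅ ℤ/4 ⊕ ℤ/8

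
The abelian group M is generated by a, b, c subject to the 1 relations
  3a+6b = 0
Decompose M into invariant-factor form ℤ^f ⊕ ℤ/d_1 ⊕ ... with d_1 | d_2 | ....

Answer: M ≅ ℤ^2 ⊕ ℤ/3

Derivation:
rank_ℚ(R)=1; free=3−1=2
SNF(R) diag = [3] → torsion [3]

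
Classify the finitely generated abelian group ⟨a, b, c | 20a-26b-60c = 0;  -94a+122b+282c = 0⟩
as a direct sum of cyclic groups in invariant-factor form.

rank_ℚ(R)=2; free=3−2=1
SNF(R) diag = [2, 2] → torsion [2, 2]

Answer: M ≅ ℤ^1 ⊕ ℤ/2 ⊕ ℤ/2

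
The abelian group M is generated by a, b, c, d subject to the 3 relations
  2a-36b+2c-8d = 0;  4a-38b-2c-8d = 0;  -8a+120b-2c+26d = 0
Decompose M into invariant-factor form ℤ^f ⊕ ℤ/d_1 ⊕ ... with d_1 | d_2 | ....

Answer: M ≅ ℤ^1 ⊕ ℤ/2 ⊕ ℤ/2 ⊕ ℤ/6

Derivation:
rank_ℚ(R)=3; free=4−3=1
SNF(R) diag = [2, 2, 6] → torsion [2, 2, 6]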